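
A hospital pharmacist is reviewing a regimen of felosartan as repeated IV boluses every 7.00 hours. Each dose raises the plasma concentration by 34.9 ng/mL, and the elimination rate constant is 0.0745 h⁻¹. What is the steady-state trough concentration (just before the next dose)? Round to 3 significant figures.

Fraction remaining after one interval: e^(−kτ) = e^(−0.07450 × 7.00) = 0.5936
R = 1 / (1 − 0.5936) = 2.461
Css,max = 34.9 × 2.461 = 85.88 ng/mL
Css,min = Css,max × e^(−kτ) = 85.88 × 0.5936 ≈ 51.0 ng/mL

51.0 ng/mL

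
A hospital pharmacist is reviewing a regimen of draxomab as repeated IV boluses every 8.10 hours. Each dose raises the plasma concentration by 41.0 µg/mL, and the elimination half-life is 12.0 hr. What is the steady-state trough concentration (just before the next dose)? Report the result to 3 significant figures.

k = ln 2 / 12.0 = 0.05776 hr⁻¹
Fraction remaining after one interval: e^(−kτ) = e^(−0.05776 × 8.10) = 0.6263
R = 1 / (1 − 0.6263) = 2.676
Css,max = 41.0 × 2.676 = 109.7 µg/mL
Css,min = Css,max × e^(−kτ) = 109.7 × 0.6263 ≈ 68.7 µg/mL

68.7 µg/mL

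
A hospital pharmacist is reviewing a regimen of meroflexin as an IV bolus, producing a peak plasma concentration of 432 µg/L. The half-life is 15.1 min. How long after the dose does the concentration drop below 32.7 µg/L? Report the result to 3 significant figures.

k = ln 2 / 15.1 = 0.04590 min⁻¹
C(t) = C₀ e^(−kt)  ⇒  t = ln(C₀/C) / k
t = ln(432/32.7) / 0.04590 = 2.581 / 0.04590 ≈ 56.2 minutes

56.2 minutes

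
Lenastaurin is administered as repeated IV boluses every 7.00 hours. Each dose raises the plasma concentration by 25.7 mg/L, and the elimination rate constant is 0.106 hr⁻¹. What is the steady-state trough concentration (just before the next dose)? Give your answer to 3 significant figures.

Fraction remaining after one interval: e^(−kτ) = e^(−0.1060 × 7.00) = 0.4762
R = 1 / (1 − 0.4762) = 1.909
Css,max = 25.7 × 1.909 = 49.06 mg/L
Css,min = Css,max × e^(−kτ) = 49.06 × 0.4762 ≈ 23.4 mg/L

23.4 mg/L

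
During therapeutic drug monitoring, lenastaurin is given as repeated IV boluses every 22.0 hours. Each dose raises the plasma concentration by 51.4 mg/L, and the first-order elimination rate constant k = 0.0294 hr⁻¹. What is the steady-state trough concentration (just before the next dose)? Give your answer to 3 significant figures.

Fraction remaining after one interval: e^(−kτ) = e^(−0.02940 × 22.0) = 0.5237
R = 1 / (1 − 0.5237) = 2.100
Css,max = 51.4 × 2.100 = 107.9 mg/L
Css,min = Css,max × e^(−kτ) = 107.9 × 0.5237 ≈ 56.5 mg/L

56.5 mg/L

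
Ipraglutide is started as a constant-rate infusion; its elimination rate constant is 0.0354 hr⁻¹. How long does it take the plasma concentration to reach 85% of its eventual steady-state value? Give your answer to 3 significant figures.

f = 1 − e^(−kt)  ⇒  t = −ln(1 − f) / k
t = −ln(1 − 0.85) / 0.03540 = 1.897 / 0.03540 ≈ 53.6 hours

53.6 hours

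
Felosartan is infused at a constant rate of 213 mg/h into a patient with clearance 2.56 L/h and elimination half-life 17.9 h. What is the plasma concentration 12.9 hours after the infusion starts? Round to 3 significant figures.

32.7 µg/mL

Css = rate / CL = 213 / 2.56 = 83.20 µg/mL
k = ln 2 / 17.9 = 0.03872 h⁻¹
C(t) = Css (1 − e^(−kt)) = 83.20 × (1 − e^(−0.4995)) = 83.20 × 0.3932 ≈ 32.7 µg/mL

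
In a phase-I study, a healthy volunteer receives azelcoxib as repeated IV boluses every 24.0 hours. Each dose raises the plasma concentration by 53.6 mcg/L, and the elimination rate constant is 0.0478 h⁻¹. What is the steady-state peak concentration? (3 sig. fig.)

78.5 mcg/L

Fraction remaining after one interval: e^(−kτ) = e^(−0.04780 × 24.0) = 0.3175
R = 1 / (1 − 0.3175) = 1.465
Css,max = 53.6 × 1.465 ≈ 78.5 mcg/L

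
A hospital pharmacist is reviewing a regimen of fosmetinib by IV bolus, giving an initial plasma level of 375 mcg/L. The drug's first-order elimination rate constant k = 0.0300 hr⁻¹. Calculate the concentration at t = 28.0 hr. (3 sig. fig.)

C(t) = C₀ e^(−kt) = 375 × e^(−0.03000 × 28.0) = 375 × e^(−0.8400) = 375 × 0.4317 ≈ 162 mcg/L

162 mcg/L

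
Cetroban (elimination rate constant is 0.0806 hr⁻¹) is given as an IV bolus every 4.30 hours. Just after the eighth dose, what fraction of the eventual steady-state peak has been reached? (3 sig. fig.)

f_n = 1 − e^(−nkτ) = 1 − e^(−8 × 0.08060 × 4.30) = 1 − e^(−2.773) = 1 − 0.06250 ≈ 0.938

0.938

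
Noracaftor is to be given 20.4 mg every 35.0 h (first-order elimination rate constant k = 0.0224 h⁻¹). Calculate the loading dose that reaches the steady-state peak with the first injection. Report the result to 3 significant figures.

37.5 mg

Accumulation ratio R = 1 / (1 − e^(−kτ)) = 1 / (1 − e^(−0.02240×35.0)) = 1 / (1 − 0.4566) = 1.840
Loading dose = maintenance dose × R = 20.4 × 1.840 ≈ 37.5 mg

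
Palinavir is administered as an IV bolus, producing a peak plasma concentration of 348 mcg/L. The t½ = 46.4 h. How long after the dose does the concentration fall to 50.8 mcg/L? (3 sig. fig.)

129 hours

k = ln 2 / 46.4 = 0.01494 h⁻¹
C(t) = C₀ e^(−kt)  ⇒  t = ln(C₀/C) / k
t = ln(348/50.8) / 0.01494 = 1.924 / 0.01494 ≈ 129 hours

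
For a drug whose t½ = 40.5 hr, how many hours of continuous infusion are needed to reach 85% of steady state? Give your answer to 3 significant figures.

k = ln 2 / 40.5 = 0.01711 hr⁻¹
f = 1 − e^(−kt)  ⇒  t = −ln(1 − f) / k
t = −ln(1 − 0.85) / 0.01711 = 1.897 / 0.01711 ≈ 111 hours

111 hours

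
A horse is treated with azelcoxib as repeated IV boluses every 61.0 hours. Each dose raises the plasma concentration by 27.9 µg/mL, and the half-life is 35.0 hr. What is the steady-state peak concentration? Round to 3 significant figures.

39.8 µg/mL

k = ln 2 / 35.0 = 0.01980 hr⁻¹
Fraction remaining after one interval: e^(−kτ) = e^(−0.01980 × 61.0) = 0.2988
R = 1 / (1 − 0.2988) = 1.426
Css,max = 27.9 × 1.426 ≈ 39.8 µg/mL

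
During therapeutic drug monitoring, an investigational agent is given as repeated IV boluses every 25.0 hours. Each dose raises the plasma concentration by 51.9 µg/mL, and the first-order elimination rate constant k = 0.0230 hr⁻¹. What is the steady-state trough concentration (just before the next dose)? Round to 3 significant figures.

Fraction remaining after one interval: e^(−kτ) = e^(−0.02300 × 25.0) = 0.5627
R = 1 / (1 − 0.5627) = 2.287
Css,max = 51.9 × 2.287 = 118.7 µg/mL
Css,min = Css,max × e^(−kτ) = 118.7 × 0.5627 ≈ 66.8 µg/mL

66.8 µg/mL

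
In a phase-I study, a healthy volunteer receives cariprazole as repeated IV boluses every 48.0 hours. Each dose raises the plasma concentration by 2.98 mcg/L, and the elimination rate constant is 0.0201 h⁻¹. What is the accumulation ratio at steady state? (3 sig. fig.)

1.62

Fraction remaining after one interval: e^(−kτ) = e^(−0.02010 × 48.0) = 0.3811
R = 1 / (1 − 0.3811) = 1 / 0.6189 ≈ 1.62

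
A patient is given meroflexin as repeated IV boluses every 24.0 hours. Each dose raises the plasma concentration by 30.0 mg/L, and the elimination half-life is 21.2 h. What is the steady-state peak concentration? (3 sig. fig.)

k = ln 2 / 21.2 = 0.03270 h⁻¹
Fraction remaining after one interval: e^(−kτ) = e^(−0.03270 × 24.0) = 0.4563
R = 1 / (1 − 0.4563) = 1.839
Css,max = 30.0 × 1.839 ≈ 55.2 mg/L

55.2 mg/L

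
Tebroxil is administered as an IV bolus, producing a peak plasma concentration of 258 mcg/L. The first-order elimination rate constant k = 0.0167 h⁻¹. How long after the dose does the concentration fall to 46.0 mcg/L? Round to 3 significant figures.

C(t) = C₀ e^(−kt)  ⇒  t = ln(C₀/C) / k
t = ln(258/46.0) / 0.01670 = 1.724 / 0.01670 ≈ 103 hours

103 hours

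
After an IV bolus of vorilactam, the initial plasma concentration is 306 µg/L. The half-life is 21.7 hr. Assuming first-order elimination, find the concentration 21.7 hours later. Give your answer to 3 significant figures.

153 µg/L

k = ln 2 / 21.7 = 0.03194 hr⁻¹
21.7 hr is 1.000 half-lives, so C = 306 × (1/2)^1.000 = 306 × 0.5000 ≈ 153 µg/L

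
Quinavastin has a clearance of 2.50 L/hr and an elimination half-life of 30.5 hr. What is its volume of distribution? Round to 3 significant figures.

110 L

k = ln 2 / t½ = ln 2 / 30.5 = 0.02273 hr⁻¹
V = CL / k = 2.50 / 0.02273 ≈ 110 L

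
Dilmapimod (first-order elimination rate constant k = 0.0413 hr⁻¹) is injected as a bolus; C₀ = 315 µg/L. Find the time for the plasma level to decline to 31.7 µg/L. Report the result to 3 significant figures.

55.6 hours

C(t) = C₀ e^(−kt)  ⇒  t = ln(C₀/C) / k
t = ln(315/31.7) / 0.04130 = 2.296 / 0.04130 ≈ 55.6 hours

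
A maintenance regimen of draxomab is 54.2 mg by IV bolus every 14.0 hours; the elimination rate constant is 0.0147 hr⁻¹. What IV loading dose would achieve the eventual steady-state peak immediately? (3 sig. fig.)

Accumulation ratio R = 1 / (1 − e^(−kτ)) = 1 / (1 − e^(−0.01470×14.0)) = 1 / (1 − 0.8140) = 5.376
Loading dose = maintenance dose × R = 54.2 × 5.376 ≈ 291 mg

291 mg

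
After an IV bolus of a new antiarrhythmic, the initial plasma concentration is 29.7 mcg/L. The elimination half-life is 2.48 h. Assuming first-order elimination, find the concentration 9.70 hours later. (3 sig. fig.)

k = ln 2 / 2.48 = 0.2795 h⁻¹
C(t) = C₀ e^(−kt) = 29.7 × e^(−0.2795 × 9.70) = 29.7 × e^(−2.711) = 29.7 × 0.06646 ≈ 1.97 mcg/L

1.97 mcg/L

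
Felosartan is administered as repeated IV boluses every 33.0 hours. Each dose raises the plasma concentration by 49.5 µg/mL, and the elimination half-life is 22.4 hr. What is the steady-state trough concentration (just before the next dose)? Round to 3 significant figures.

27.9 µg/mL

k = ln 2 / 22.4 = 0.03094 hr⁻¹
Fraction remaining after one interval: e^(−kτ) = e^(−0.03094 × 33.0) = 0.3602
R = 1 / (1 − 0.3602) = 1.563
Css,max = 49.5 × 1.563 = 77.37 µg/mL
Css,min = Css,max × e^(−kτ) = 77.37 × 0.3602 ≈ 27.9 µg/mL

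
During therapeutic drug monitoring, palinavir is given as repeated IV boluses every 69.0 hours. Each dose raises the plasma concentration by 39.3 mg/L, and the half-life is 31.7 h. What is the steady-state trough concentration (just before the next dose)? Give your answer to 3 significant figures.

11.2 mg/L

k = ln 2 / 31.7 = 0.02187 h⁻¹
Fraction remaining after one interval: e^(−kτ) = e^(−0.02187 × 69.0) = 0.2212
R = 1 / (1 − 0.2212) = 1.284
Css,max = 39.3 × 1.284 = 50.46 mg/L
Css,min = Css,max × e^(−kτ) = 50.46 × 0.2212 ≈ 11.2 mg/L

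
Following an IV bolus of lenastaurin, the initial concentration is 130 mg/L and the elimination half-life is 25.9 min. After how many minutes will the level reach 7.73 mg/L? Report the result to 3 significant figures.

105 minutes

k = ln 2 / 25.9 = 0.02676 min⁻¹
C(t) = C₀ e^(−kt)  ⇒  t = ln(C₀/C) / k
t = ln(130/7.73) / 0.02676 = 2.822 / 0.02676 ≈ 105 minutes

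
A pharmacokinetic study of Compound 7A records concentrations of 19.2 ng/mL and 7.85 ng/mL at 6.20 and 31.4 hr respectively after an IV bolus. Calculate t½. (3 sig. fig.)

19.5 hours

k = ln(C₁/C₂) / (t₂ − t₁) = ln(19.2/7.85) / (31.4 − 6.20)
  = 0.8944 / 25.20 = 0.03549 hr⁻¹
t½ = ln 2 / k = ln 2 / 0.03549 ≈ 19.5 hours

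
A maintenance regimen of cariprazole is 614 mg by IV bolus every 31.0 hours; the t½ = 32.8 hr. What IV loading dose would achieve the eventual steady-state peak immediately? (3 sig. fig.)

k = ln 2 / 32.8 = 0.02113 hr⁻¹
Accumulation ratio R = 1 / (1 − e^(−kτ)) = 1 / (1 − e^(−0.02113×31.0)) = 1 / (1 − 0.5194) = 2.081
Loading dose = maintenance dose × R = 614 × 2.081 ≈ 1280 mg

1280 mg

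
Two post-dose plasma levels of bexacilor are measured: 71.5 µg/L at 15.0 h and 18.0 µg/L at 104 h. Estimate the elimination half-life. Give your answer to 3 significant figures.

44.7 hours

k = ln(C₁/C₂) / (t₂ − t₁) = ln(71.5/18.0) / (104 − 15.0)
  = 1.379 / 89.00 = 0.01550 h⁻¹
t½ = ln 2 / k = ln 2 / 0.01550 ≈ 44.7 hours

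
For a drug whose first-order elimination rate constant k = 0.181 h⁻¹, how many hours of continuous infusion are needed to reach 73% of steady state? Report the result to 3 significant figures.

f = 1 − e^(−kt)  ⇒  t = −ln(1 − f) / k
t = −ln(1 − 0.73) / 0.1810 = 1.309 / 0.1810 ≈ 7.23 hours

7.23 hours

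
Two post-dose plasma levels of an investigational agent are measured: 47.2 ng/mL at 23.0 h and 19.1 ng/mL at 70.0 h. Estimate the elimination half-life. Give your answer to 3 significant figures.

k = ln(C₁/C₂) / (t₂ − t₁) = ln(47.2/19.1) / (70.0 − 23.0)
  = 0.9047 / 47.00 = 0.01925 h⁻¹
t½ = ln 2 / k = ln 2 / 0.01925 ≈ 36.0 hours

36.0 hours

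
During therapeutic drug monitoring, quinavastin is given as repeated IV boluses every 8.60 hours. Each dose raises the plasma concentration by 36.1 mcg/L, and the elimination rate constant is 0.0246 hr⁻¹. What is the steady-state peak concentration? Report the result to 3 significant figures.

189 mcg/L

Fraction remaining after one interval: e^(−kτ) = e^(−0.02460 × 8.60) = 0.8093
R = 1 / (1 − 0.8093) = 5.244
Css,max = 36.1 × 5.244 ≈ 189 mcg/L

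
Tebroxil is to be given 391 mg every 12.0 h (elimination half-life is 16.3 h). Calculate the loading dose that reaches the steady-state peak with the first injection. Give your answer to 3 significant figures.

978 mg

k = ln 2 / 16.3 = 0.04252 h⁻¹
Accumulation ratio R = 1 / (1 − e^(−kτ)) = 1 / (1 − e^(−0.04252×12.0)) = 1 / (1 − 0.6003) = 2.502
Loading dose = maintenance dose × R = 391 × 2.502 ≈ 978 mg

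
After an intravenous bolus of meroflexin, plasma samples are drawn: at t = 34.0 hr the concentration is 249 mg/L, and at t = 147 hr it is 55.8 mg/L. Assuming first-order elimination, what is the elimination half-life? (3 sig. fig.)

k = ln(C₁/C₂) / (t₂ − t₁) = ln(249/55.8) / (147 − 34.0)
  = 1.496 / 113.0 = 0.01324 hr⁻¹
t½ = ln 2 / k = ln 2 / 0.01324 ≈ 52.4 hours

52.4 hours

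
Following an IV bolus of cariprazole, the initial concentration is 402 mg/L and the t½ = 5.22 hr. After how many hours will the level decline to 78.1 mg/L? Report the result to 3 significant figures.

k = ln 2 / 5.22 = 0.1328 hr⁻¹
C(t) = C₀ e^(−kt)  ⇒  t = ln(C₀/C) / k
t = ln(402/78.1) / 0.1328 = 1.638 / 0.1328 ≈ 12.3 hours

12.3 hours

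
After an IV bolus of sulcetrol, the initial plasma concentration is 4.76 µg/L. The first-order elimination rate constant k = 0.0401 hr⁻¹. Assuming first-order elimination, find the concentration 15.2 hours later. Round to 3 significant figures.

2.59 µg/L

C(t) = C₀ e^(−kt) = 4.76 × e^(−0.04010 × 15.2) = 4.76 × e^(−0.6095) = 4.76 × 0.5436 ≈ 2.59 µg/L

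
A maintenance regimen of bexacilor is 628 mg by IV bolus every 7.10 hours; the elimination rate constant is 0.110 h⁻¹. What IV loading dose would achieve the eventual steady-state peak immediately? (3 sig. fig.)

Accumulation ratio R = 1 / (1 − e^(−kτ)) = 1 / (1 − e^(−0.1100×7.10)) = 1 / (1 − 0.4579) = 1.845
Loading dose = maintenance dose × R = 628 × 1.845 ≈ 1160 mg

1160 mg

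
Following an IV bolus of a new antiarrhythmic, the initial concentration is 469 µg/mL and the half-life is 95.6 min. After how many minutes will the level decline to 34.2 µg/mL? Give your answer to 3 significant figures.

k = ln 2 / 95.6 = 0.007250 min⁻¹
C(t) = C₀ e^(−kt)  ⇒  t = ln(C₀/C) / k
t = ln(469/34.2) / 0.007250 = 2.618 / 0.007250 ≈ 361 minutes

361 minutes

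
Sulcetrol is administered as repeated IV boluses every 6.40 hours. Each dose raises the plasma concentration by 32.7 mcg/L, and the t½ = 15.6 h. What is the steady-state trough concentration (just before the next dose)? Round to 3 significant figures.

99.4 mcg/L

k = ln 2 / 15.6 = 0.04443 h⁻¹
Fraction remaining after one interval: e^(−kτ) = e^(−0.04443 × 6.40) = 0.7525
R = 1 / (1 − 0.7525) = 4.040
Css,max = 32.7 × 4.040 = 132.1 mcg/L
Css,min = Css,max × e^(−kτ) = 132.1 × 0.7525 ≈ 99.4 mcg/L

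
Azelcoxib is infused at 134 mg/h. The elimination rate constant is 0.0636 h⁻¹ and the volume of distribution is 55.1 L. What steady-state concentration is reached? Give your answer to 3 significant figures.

38.2 mg/L

CL = k · V = 0.0636 × 55.1 = 3.504 L/h
Css = rate / CL = 134 / 3.504 ≈ 38.2 mg/L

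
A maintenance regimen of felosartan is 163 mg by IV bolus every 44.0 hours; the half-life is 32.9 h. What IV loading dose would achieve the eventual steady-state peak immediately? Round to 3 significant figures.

k = ln 2 / 32.9 = 0.02107 h⁻¹
Accumulation ratio R = 1 / (1 − e^(−kτ)) = 1 / (1 − e^(−0.02107×44.0)) = 1 / (1 − 0.3957) = 1.655
Loading dose = maintenance dose × R = 163 × 1.655 ≈ 270 mg

270 mg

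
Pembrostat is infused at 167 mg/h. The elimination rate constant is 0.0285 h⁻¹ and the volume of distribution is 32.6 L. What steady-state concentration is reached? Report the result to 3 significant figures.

180 mg/L

CL = k · V = 0.0285 × 32.6 = 0.9291 L/h
Css = rate / CL = 167 / 0.9291 ≈ 180 mg/L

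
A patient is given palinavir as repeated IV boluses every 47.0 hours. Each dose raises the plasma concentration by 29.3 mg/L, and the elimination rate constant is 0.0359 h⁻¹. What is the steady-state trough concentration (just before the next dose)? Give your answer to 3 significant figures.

Fraction remaining after one interval: e^(−kτ) = e^(−0.03590 × 47.0) = 0.1850
R = 1 / (1 − 0.1850) = 1.227
Css,max = 29.3 × 1.227 = 35.95 mg/L
Css,min = Css,max × e^(−kτ) = 35.95 × 0.1850 ≈ 6.65 mg/L

6.65 mg/L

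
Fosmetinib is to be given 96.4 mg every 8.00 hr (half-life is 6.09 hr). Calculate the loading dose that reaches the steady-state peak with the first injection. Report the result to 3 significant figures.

k = ln 2 / 6.09 = 0.1138 hr⁻¹
Accumulation ratio R = 1 / (1 − e^(−kτ)) = 1 / (1 − e^(−0.1138×8.00)) = 1 / (1 − 0.4023) = 1.673
Loading dose = maintenance dose × R = 96.4 × 1.673 ≈ 161 mg

161 mg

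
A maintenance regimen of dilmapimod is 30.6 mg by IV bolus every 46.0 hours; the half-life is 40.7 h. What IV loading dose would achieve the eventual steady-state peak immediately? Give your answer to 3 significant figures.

k = ln 2 / 40.7 = 0.01703 h⁻¹
Accumulation ratio R = 1 / (1 − e^(−kτ)) = 1 / (1 − e^(−0.01703×46.0)) = 1 / (1 − 0.4568) = 1.841
Loading dose = maintenance dose × R = 30.6 × 1.841 ≈ 56.3 mg

56.3 mg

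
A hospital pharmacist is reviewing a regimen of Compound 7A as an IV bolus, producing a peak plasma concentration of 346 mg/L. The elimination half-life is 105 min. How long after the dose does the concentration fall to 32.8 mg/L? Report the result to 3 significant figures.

k = ln 2 / 105 = 0.006601 min⁻¹
C(t) = C₀ e^(−kt)  ⇒  t = ln(C₀/C) / k
t = ln(346/32.8) / 0.006601 = 2.356 / 0.006601 ≈ 357 minutes

357 minutes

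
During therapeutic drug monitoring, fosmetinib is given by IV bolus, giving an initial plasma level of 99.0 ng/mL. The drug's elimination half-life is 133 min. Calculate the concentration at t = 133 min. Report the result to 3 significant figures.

k = ln 2 / 133 = 0.005212 min⁻¹
C(t) = C₀ e^(−kt) = 99.0 × e^(−0.005212 × 133) = 99.0 × e^(−0.6931) = 99.0 × 0.5000 ≈ 49.5 ng/mL

49.5 ng/mL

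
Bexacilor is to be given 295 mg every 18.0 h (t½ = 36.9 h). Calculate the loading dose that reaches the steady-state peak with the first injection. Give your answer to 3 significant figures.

1030 mg

k = ln 2 / 36.9 = 0.01878 h⁻¹
Accumulation ratio R = 1 / (1 − e^(−kτ)) = 1 / (1 − e^(−0.01878×18.0)) = 1 / (1 − 0.7131) = 3.486
Loading dose = maintenance dose × R = 295 × 3.486 ≈ 1030 mg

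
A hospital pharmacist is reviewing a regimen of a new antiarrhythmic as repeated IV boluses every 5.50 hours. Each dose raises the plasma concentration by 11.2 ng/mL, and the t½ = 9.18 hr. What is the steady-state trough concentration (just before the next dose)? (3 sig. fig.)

21.8 ng/mL

k = ln 2 / 9.18 = 0.07551 hr⁻¹
Fraction remaining after one interval: e^(−kτ) = e^(−0.07551 × 5.50) = 0.6602
R = 1 / (1 − 0.6602) = 2.942
Css,max = 11.2 × 2.942 = 32.96 ng/mL
Css,min = Css,max × e^(−kτ) = 32.96 × 0.6602 ≈ 21.8 ng/mL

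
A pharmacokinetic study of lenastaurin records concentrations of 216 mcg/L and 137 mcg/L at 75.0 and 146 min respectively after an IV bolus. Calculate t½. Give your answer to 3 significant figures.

k = ln(C₁/C₂) / (t₂ − t₁) = ln(216/137) / (146 − 75.0)
  = 0.4553 / 71.00 = 0.006413 min⁻¹
t½ = ln 2 / k = ln 2 / 0.006413 ≈ 108 minutes

108 minutes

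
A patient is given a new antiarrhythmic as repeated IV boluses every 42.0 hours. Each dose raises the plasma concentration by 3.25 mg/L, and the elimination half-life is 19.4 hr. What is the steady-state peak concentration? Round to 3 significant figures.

4.18 mg/L

k = ln 2 / 19.4 = 0.03573 hr⁻¹
Fraction remaining after one interval: e^(−kτ) = e^(−0.03573 × 42.0) = 0.2230
R = 1 / (1 − 0.2230) = 1.287
Css,max = 3.25 × 1.287 ≈ 4.18 mg/L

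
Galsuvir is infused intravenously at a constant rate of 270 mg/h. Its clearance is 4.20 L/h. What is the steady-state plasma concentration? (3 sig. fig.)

64.3 µg/mL

Css = infusion rate / CL = 270 / 4.20 ≈ 64.3 µg/mL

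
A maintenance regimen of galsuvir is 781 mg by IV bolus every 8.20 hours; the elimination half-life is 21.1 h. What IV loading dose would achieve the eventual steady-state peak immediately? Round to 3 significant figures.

k = ln 2 / 21.1 = 0.03285 h⁻¹
Accumulation ratio R = 1 / (1 − e^(−kτ)) = 1 / (1 − e^(−0.03285×8.20)) = 1 / (1 − 0.7639) = 4.235
Loading dose = maintenance dose × R = 781 × 4.235 ≈ 3310 mg

3310 mg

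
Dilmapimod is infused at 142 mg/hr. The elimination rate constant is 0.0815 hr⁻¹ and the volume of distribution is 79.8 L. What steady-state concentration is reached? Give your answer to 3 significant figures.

CL = k · V = 0.0815 × 79.8 = 6.504 L/hr
Css = rate / CL = 142 / 6.504 ≈ 21.8 µg/mL

21.8 µg/mL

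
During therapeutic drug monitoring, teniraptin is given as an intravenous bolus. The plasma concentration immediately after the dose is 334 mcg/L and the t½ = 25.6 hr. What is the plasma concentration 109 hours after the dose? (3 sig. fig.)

17.5 mcg/L

k = ln 2 / 25.6 = 0.02708 hr⁻¹
C(t) = C₀ e^(−kt) = 334 × e^(−0.02708 × 109) = 334 × e^(−2.951) = 334 × 0.05227 ≈ 17.5 mcg/L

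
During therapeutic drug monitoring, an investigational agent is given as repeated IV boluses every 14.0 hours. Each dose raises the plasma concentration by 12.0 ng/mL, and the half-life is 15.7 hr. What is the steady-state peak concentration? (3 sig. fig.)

k = ln 2 / 15.7 = 0.04415 hr⁻¹
Fraction remaining after one interval: e^(−kτ) = e^(−0.04415 × 14.0) = 0.5390
R = 1 / (1 − 0.5390) = 2.169
Css,max = 12.0 × 2.169 ≈ 26.0 ng/mL

26.0 ng/mL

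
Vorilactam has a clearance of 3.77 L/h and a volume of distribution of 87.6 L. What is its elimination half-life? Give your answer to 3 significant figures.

16.1 hours

k = CL / V = 3.77 / 87.6 = 0.04304 h⁻¹
t½ = ln 2 / k = ln 2 / 0.04304 ≈ 16.1 hours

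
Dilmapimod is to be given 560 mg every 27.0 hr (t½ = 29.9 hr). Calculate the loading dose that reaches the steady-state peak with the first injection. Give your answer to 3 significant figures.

k = ln 2 / 29.9 = 0.02318 hr⁻¹
Accumulation ratio R = 1 / (1 − e^(−kτ)) = 1 / (1 − e^(−0.02318×27.0)) = 1 / (1 − 0.5348) = 2.149
Loading dose = maintenance dose × R = 560 × 2.149 ≈ 1200 mg

1200 mg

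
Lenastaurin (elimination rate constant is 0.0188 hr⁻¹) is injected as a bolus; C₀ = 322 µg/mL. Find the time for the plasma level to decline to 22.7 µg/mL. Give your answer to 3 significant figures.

141 hours

C(t) = C₀ e^(−kt)  ⇒  t = ln(C₀/C) / k
t = ln(322/22.7) / 0.01880 = 2.652 / 0.01880 ≈ 141 hours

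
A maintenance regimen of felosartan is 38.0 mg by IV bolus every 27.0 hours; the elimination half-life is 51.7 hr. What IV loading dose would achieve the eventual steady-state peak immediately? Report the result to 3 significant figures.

k = ln 2 / 51.7 = 0.01341 hr⁻¹
Accumulation ratio R = 1 / (1 − e^(−kτ)) = 1 / (1 − e^(−0.01341×27.0)) = 1 / (1 − 0.6963) = 3.293
Loading dose = maintenance dose × R = 38.0 × 3.293 ≈ 125 mg

125 mg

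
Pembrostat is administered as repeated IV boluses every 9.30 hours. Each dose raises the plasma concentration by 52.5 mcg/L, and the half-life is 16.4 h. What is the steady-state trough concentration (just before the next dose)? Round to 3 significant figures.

k = ln 2 / 16.4 = 0.04227 h⁻¹
Fraction remaining after one interval: e^(−kτ) = e^(−0.04227 × 9.30) = 0.6750
R = 1 / (1 − 0.6750) = 3.077
Css,max = 52.5 × 3.077 = 161.5 mcg/L
Css,min = Css,max × e^(−kτ) = 161.5 × 0.6750 ≈ 109 mcg/L

109 mcg/L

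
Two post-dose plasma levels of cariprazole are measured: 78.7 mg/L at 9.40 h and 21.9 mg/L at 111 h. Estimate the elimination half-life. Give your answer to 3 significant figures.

k = ln(C₁/C₂) / (t₂ − t₁) = ln(78.7/21.9) / (111 − 9.40)
  = 1.279 / 101.6 = 0.01259 h⁻¹
t½ = ln 2 / k = ln 2 / 0.01259 ≈ 55.1 hours

55.1 hours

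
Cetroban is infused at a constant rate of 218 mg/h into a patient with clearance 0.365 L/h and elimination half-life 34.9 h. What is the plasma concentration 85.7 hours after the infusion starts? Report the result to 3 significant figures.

Css = rate / CL = 218 / 0.365 = 597.3 µg/mL
k = ln 2 / 34.9 = 0.01986 h⁻¹
C(t) = Css (1 − e^(−kt)) = 597.3 × (1 − e^(−1.702)) = 597.3 × 0.8177 ≈ 488 µg/mL

488 µg/mL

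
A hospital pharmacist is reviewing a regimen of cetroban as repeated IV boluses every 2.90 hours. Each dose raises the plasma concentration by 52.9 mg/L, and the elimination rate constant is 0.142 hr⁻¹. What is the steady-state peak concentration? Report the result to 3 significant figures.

157 mg/L

Fraction remaining after one interval: e^(−kτ) = e^(−0.1420 × 2.90) = 0.6625
R = 1 / (1 − 0.6625) = 2.963
Css,max = 52.9 × 2.963 ≈ 157 mg/L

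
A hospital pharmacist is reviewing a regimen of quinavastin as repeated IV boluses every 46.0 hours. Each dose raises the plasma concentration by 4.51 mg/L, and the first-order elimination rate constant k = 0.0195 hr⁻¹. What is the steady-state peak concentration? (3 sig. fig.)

Fraction remaining after one interval: e^(−kτ) = e^(−0.01950 × 46.0) = 0.4078
R = 1 / (1 − 0.4078) = 1.689
Css,max = 4.51 × 1.689 ≈ 7.62 mg/L

7.62 mg/L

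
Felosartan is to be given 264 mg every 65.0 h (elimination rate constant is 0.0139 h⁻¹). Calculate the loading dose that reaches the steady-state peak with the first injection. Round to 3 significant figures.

444 mg

Accumulation ratio R = 1 / (1 − e^(−kτ)) = 1 / (1 − e^(−0.01390×65.0)) = 1 / (1 − 0.4051) = 1.681
Loading dose = maintenance dose × R = 264 × 1.681 ≈ 444 mg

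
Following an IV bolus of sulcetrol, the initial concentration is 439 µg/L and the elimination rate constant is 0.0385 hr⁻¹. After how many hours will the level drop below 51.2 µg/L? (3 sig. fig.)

C(t) = C₀ e^(−kt)  ⇒  t = ln(C₀/C) / k
t = ln(439/51.2) / 0.03850 = 2.149 / 0.03850 ≈ 55.8 hours

55.8 hours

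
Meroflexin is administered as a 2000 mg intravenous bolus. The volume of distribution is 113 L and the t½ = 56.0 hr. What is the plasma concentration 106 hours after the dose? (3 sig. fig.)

C₀ = dose / V = 2000 / 113 = 17.70 mg/L
k = ln 2 / 56.0 = 0.01238 hr⁻¹
C(t) = C₀ e^(−kt) = 17.70 × e^(−0.01238 × 106) = 17.70 × e^(−1.312) = 17.70 × 0.2693 ≈ 4.77 mg/L

4.77 mg/L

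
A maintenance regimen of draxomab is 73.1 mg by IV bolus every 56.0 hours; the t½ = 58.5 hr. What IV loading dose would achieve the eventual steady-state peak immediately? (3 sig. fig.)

k = ln 2 / 58.5 = 0.01185 hr⁻¹
Accumulation ratio R = 1 / (1 − e^(−kτ)) = 1 / (1 − e^(−0.01185×56.0)) = 1 / (1 − 0.5150) = 2.062
Loading dose = maintenance dose × R = 73.1 × 2.062 ≈ 151 mg

151 mg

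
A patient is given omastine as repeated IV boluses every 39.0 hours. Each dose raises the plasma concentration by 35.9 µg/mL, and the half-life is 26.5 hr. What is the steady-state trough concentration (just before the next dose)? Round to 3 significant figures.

20.2 µg/mL

k = ln 2 / 26.5 = 0.02616 hr⁻¹
Fraction remaining after one interval: e^(−kτ) = e^(−0.02616 × 39.0) = 0.3606
R = 1 / (1 − 0.3606) = 1.564
Css,max = 35.9 × 1.564 = 56.14 µg/mL
Css,min = Css,max × e^(−kτ) = 56.14 × 0.3606 ≈ 20.2 µg/mL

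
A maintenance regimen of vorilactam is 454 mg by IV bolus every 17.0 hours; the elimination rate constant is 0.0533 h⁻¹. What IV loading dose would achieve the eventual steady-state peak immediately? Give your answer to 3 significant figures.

762 mg

Accumulation ratio R = 1 / (1 − e^(−kτ)) = 1 / (1 − e^(−0.05330×17.0)) = 1 / (1 − 0.4041) = 1.678
Loading dose = maintenance dose × R = 454 × 1.678 ≈ 762 mg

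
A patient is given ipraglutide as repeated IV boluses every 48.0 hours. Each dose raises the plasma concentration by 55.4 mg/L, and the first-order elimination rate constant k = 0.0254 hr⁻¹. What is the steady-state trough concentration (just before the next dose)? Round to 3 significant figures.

23.2 mg/L

Fraction remaining after one interval: e^(−kτ) = e^(−0.02540 × 48.0) = 0.2955
R = 1 / (1 − 0.2955) = 1.419
Css,max = 55.4 × 1.419 = 78.63 mg/L
Css,min = Css,max × e^(−kτ) = 78.63 × 0.2955 ≈ 23.2 mg/L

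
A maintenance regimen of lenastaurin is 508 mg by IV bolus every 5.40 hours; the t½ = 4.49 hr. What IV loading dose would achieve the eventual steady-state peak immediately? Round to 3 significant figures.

k = ln 2 / 4.49 = 0.1544 hr⁻¹
Accumulation ratio R = 1 / (1 − e^(−kτ)) = 1 / (1 − e^(−0.1544×5.40)) = 1 / (1 − 0.4345) = 1.768
Loading dose = maintenance dose × R = 508 × 1.768 ≈ 898 mg

898 mg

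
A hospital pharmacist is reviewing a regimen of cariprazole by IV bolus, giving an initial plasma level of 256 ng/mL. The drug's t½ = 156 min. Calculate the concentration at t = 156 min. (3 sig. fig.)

128 ng/mL

k = ln 2 / 156 = 0.004443 min⁻¹
C(t) = C₀ e^(−kt) = 256 × e^(−0.004443 × 156) = 256 × e^(−0.6931) = 256 × 0.5000 ≈ 128 ng/mL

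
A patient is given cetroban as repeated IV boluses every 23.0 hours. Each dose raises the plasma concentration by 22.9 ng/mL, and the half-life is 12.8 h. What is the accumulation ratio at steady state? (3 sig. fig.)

1.40

k = ln 2 / 12.8 = 0.05415 h⁻¹
Fraction remaining after one interval: e^(−kτ) = e^(−0.05415 × 23.0) = 0.2878
R = 1 / (1 − 0.2878) = 1 / 0.7122 ≈ 1.40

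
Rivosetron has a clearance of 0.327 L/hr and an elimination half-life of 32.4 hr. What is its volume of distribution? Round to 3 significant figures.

15.3 L

k = ln 2 / t½ = ln 2 / 32.4 = 0.02139 hr⁻¹
V = CL / k = 0.327 / 0.02139 ≈ 15.3 L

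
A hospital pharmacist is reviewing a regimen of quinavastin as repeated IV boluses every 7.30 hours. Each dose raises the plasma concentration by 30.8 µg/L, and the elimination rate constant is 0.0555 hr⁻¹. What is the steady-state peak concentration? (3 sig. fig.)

Fraction remaining after one interval: e^(−kτ) = e^(−0.05550 × 7.30) = 0.6669
R = 1 / (1 − 0.6669) = 3.002
Css,max = 30.8 × 3.002 ≈ 92.5 µg/L

92.5 µg/L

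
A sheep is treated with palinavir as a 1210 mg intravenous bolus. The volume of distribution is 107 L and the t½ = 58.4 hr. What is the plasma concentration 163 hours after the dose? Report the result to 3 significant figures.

1.63 µg/mL

C₀ = dose / V = 1210 / 107 = 11.31 µg/mL
k = ln 2 / 58.4 = 0.01187 hr⁻¹
C(t) = C₀ e^(−kt) = 11.31 × e^(−0.01187 × 163) = 11.31 × e^(−1.935) = 11.31 × 0.1445 ≈ 1.63 µg/mL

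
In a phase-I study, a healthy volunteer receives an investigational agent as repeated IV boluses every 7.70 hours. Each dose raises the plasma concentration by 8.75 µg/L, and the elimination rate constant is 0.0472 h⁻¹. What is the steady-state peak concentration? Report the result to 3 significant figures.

Fraction remaining after one interval: e^(−kτ) = e^(−0.04720 × 7.70) = 0.6953
R = 1 / (1 − 0.6953) = 3.282
Css,max = 8.75 × 3.282 ≈ 28.7 µg/L

28.7 µg/L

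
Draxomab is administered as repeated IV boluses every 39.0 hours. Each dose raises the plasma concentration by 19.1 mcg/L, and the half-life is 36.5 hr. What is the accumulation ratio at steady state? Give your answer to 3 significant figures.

1.91

k = ln 2 / 36.5 = 0.01899 hr⁻¹
Fraction remaining after one interval: e^(−kτ) = e^(−0.01899 × 39.0) = 0.4768
R = 1 / (1 − 0.4768) = 1 / 0.5232 ≈ 1.91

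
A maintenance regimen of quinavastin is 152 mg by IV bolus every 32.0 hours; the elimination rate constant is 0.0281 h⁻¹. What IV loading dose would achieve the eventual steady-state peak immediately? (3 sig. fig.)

Accumulation ratio R = 1 / (1 − e^(−kτ)) = 1 / (1 − e^(−0.02810×32.0)) = 1 / (1 − 0.4069) = 1.686
Loading dose = maintenance dose × R = 152 × 1.686 ≈ 256 mg

256 mg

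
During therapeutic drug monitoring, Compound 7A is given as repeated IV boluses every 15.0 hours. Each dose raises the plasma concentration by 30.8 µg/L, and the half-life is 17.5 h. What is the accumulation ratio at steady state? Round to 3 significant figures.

2.23

k = ln 2 / 17.5 = 0.03961 h⁻¹
Fraction remaining after one interval: e^(−kτ) = e^(−0.03961 × 15.0) = 0.5520
R = 1 / (1 − 0.5520) = 1 / 0.4480 ≈ 2.23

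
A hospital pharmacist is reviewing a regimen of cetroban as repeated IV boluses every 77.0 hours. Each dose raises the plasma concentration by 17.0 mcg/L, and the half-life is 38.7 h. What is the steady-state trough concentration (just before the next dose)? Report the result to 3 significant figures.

5.72 mcg/L

k = ln 2 / 38.7 = 0.01791 h⁻¹
Fraction remaining after one interval: e^(−kτ) = e^(−0.01791 × 77.0) = 0.2518
R = 1 / (1 − 0.2518) = 1.337
Css,max = 17.0 × 1.337 = 22.72 mcg/L
Css,min = Css,max × e^(−kτ) = 22.72 × 0.2518 ≈ 5.72 mcg/L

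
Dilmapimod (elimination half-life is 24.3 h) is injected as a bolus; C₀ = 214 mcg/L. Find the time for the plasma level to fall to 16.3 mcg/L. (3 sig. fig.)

k = ln 2 / 24.3 = 0.02852 h⁻¹
C(t) = C₀ e^(−kt)  ⇒  t = ln(C₀/C) / k
t = ln(214/16.3) / 0.02852 = 2.575 / 0.02852 ≈ 90.3 hours

90.3 hours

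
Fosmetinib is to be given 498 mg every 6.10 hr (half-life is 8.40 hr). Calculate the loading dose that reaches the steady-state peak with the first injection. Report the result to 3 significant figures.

k = ln 2 / 8.40 = 0.08252 hr⁻¹
Accumulation ratio R = 1 / (1 − e^(−kτ)) = 1 / (1 − e^(−0.08252×6.10)) = 1 / (1 − 0.6045) = 2.528
Loading dose = maintenance dose × R = 498 × 2.528 ≈ 1260 mg

1260 mg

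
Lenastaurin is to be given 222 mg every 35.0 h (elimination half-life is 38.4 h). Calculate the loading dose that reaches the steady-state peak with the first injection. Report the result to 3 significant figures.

k = ln 2 / 38.4 = 0.01805 h⁻¹
Accumulation ratio R = 1 / (1 − e^(−kτ)) = 1 / (1 − e^(−0.01805×35.0)) = 1 / (1 − 0.5316) = 2.135
Loading dose = maintenance dose × R = 222 × 2.135 ≈ 474 mg

474 mg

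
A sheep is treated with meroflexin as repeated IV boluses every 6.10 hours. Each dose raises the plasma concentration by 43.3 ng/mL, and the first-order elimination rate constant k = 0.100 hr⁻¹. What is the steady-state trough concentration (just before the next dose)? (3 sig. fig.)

51.5 ng/mL

Fraction remaining after one interval: e^(−kτ) = e^(−0.1000 × 6.10) = 0.5434
R = 1 / (1 − 0.5434) = 2.190
Css,max = 43.3 × 2.190 = 94.82 ng/mL
Css,min = Css,max × e^(−kτ) = 94.82 × 0.5434 ≈ 51.5 ng/mL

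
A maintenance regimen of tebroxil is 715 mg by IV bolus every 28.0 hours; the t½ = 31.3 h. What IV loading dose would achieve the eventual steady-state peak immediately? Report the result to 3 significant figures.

1550 mg

k = ln 2 / 31.3 = 0.02215 h⁻¹
Accumulation ratio R = 1 / (1 − e^(−kτ)) = 1 / (1 − e^(−0.02215×28.0)) = 1 / (1 − 0.5379) = 2.164
Loading dose = maintenance dose × R = 715 × 2.164 ≈ 1550 mg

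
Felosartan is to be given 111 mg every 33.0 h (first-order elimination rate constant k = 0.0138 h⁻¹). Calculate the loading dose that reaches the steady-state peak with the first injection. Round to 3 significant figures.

303 mg

Accumulation ratio R = 1 / (1 − e^(−kτ)) = 1 / (1 − e^(−0.01380×33.0)) = 1 / (1 − 0.6342) = 2.734
Loading dose = maintenance dose × R = 111 × 2.734 ≈ 303 mg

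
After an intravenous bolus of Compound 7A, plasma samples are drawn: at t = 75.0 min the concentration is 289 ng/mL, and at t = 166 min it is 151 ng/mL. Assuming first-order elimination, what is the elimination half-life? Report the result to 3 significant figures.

k = ln(C₁/C₂) / (t₂ − t₁) = ln(289/151) / (166 − 75.0)
  = 0.6491 / 91.00 = 0.007133 min⁻¹
t½ = ln 2 / k = ln 2 / 0.007133 ≈ 97.2 minutes

97.2 minutes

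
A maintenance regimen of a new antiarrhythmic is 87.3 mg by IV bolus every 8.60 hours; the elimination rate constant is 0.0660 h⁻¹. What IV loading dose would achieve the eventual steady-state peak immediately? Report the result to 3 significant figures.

Accumulation ratio R = 1 / (1 − e^(−kτ)) = 1 / (1 − e^(−0.06600×8.60)) = 1 / (1 − 0.5669) = 2.309
Loading dose = maintenance dose × R = 87.3 × 2.309 ≈ 202 mg

202 mg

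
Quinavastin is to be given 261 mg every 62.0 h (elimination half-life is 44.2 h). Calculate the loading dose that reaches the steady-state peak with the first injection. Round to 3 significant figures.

420 mg

k = ln 2 / 44.2 = 0.01568 h⁻¹
Accumulation ratio R = 1 / (1 − e^(−kτ)) = 1 / (1 − e^(−0.01568×62.0)) = 1 / (1 − 0.3782) = 1.608
Loading dose = maintenance dose × R = 261 × 1.608 ≈ 420 mg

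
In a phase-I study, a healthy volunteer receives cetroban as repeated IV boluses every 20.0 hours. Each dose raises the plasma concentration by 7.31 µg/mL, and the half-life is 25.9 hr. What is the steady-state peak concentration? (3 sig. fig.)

17.6 µg/mL

k = ln 2 / 25.9 = 0.02676 hr⁻¹
Fraction remaining after one interval: e^(−kτ) = e^(−0.02676 × 20.0) = 0.5855
R = 1 / (1 − 0.5855) = 2.413
Css,max = 7.31 × 2.413 ≈ 17.6 µg/mL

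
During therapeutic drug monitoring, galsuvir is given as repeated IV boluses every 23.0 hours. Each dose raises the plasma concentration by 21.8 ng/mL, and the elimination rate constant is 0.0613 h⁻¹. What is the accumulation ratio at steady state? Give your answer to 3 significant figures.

1.32

Fraction remaining after one interval: e^(−kτ) = e^(−0.06130 × 23.0) = 0.2442
R = 1 / (1 − 0.2442) = 1 / 0.7558 ≈ 1.32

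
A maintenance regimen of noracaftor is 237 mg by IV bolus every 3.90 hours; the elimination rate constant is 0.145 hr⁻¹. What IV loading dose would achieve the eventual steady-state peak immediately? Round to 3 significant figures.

Accumulation ratio R = 1 / (1 − e^(−kτ)) = 1 / (1 − e^(−0.1450×3.90)) = 1 / (1 − 0.5681) = 2.315
Loading dose = maintenance dose × R = 237 × 2.315 ≈ 549 mg

549 mg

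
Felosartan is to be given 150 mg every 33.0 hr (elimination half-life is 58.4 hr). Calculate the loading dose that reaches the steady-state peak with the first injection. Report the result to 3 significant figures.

k = ln 2 / 58.4 = 0.01187 hr⁻¹
Accumulation ratio R = 1 / (1 − e^(−kτ)) = 1 / (1 − e^(−0.01187×33.0)) = 1 / (1 − 0.6759) = 3.086
Loading dose = maintenance dose × R = 150 × 3.086 ≈ 463 mg

463 mg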